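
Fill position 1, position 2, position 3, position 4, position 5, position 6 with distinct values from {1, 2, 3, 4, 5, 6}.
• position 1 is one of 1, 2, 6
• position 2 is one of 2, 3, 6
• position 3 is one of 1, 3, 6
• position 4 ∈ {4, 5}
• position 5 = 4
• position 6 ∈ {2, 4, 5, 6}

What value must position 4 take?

5

position 5 has just one choice, so position 5 = 4. Strike 4 from position 4, position 6.
So position 4 = 5.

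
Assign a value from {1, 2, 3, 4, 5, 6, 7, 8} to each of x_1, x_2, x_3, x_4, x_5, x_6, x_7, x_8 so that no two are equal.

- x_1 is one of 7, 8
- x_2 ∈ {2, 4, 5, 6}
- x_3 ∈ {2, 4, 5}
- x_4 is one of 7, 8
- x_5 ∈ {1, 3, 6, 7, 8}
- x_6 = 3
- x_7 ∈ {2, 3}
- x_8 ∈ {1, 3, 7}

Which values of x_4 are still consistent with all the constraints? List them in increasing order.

x_6 has just one choice, so x_6 = 3. Strike 3 from x_5, x_7, x_8.
x_7 must be 2 (only option left). So x_2, x_3 can't be 2.
x_1 and x_4 share exactly the 2 values {7, 8}; by pigeonhole those values go to them, so strike 7, 8 from x_5, x_8.
x_8 has just one choice, so x_8 = 1. Strike 1 from x_5.
That leaves x_5 = 6. So x_2 can't be 6.
No further eliminations apply; x_4 can still be any of 7, 8.

7, 8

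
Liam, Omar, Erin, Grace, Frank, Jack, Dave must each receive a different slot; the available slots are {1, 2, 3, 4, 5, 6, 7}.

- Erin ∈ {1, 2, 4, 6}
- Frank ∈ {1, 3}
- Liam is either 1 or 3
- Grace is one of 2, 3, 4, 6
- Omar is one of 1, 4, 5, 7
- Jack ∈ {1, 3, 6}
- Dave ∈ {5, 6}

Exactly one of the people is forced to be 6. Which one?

Among the 7 variables, 7 fits only Omar (and all 7 values in {1, 2, 3, 4, 5, 6, 7} must be used), so Omar = 7.
The 6 still-open variables together cover exactly {1, 2, 3, 4, 5, 6} — 6 values for 6 variables — and 5 appears only in Dave's list, so Dave = 5.
The 2 variables Liam and Frank are confined to {1, 3}, which locks those values in; drop them from Erin, Grace, Jack.
So 6 goes to Jack.

Jack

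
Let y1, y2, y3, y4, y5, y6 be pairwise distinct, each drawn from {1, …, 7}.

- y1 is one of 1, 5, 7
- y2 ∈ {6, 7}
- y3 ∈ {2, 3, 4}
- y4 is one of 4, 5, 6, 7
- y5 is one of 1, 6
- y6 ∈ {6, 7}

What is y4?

4

The 2 variables y2 and y6 are confined to {6, 7}, which locks those values in; drop them from y1, y4, y5.
y5 must be 1 (only option left). So y1 can't be 1.
y1 has just one choice, so y1 = 5. Eliminate 5 elsewhere: y4.
So y4 = 4.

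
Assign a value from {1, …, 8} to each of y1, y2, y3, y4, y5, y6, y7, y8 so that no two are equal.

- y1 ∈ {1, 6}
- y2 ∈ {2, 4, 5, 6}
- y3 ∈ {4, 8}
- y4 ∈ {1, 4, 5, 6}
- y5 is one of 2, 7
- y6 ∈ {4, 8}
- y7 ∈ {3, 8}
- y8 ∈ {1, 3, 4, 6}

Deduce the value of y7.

The 8 variables draw from only 8 values {1, 2, 3, 4, 5, 6, 7, 8}, so each is used; only y5 can be 7, hence y5 = 7.
The 7 still-open variables draw from only 7 values {1, 2, 3, 4, 5, 6, 8}, so each is used; only y2 can be 2, hence y2 = 2.
Among the 6 still-open variables, 5 fits only y4 (and all 6 values in {1, 3, 4, 5, 6, 8} must be used), so y4 = 5.
The 2 variables y3 and y6 are confined to {4, 8}, which locks those values in; drop them from y7, y8.
So y7 = 3.

3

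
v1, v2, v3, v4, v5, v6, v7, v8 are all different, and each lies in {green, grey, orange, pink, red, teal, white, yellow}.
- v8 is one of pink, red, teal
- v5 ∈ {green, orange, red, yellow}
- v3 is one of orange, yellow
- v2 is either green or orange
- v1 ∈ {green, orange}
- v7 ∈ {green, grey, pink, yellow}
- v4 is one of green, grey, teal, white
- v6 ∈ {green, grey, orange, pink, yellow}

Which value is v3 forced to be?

yellow

The 8 variables draw from only 8 values {green, grey, orange, pink, red, teal, white, yellow}, so each is used; only v4 can be white, hence v4 = white.
The 7 still-open variables together cover exactly {green, grey, orange, pink, red, teal, yellow} — 7 values for 7 variables — and teal appears only in v8's list, so v8 = teal.
Among the 6 still-open variables, red fits only v5 (and all 6 values in {green, grey, orange, pink, red, yellow} must be used), so v5 = red.
The 2 variables v1 and v2 are confined to {green, orange}, which locks those values in; drop them from v3, v6, v7.
So v3 = yellow.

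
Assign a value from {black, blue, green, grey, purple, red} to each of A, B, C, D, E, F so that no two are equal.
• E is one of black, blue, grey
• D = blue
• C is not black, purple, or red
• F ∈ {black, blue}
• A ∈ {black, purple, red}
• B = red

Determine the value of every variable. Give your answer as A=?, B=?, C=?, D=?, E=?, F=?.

B has just one choice, so B = red. Eliminate red elsewhere: A.
D must be blue (only option left). So C, E, F can't be blue.
F must be black (only option left). Strike black from A, E.
That leaves A = purple.
E must be grey (only option left). Eliminate grey elsewhere: C.
C must be green (only option left).

A=purple, B=red, C=green, D=blue, E=grey, F=black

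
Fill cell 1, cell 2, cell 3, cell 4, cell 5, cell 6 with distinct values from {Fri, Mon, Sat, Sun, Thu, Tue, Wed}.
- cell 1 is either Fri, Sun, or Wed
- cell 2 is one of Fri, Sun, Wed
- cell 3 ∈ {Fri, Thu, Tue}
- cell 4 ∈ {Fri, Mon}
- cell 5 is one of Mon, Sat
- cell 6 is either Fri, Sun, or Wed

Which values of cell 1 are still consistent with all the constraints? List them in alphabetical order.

Fri, Sun, Wed

The 3 variables cell 1, cell 2, cell 6 are confined to {Fri, Sun, Wed}, which locks those values in; drop them from cell 3, cell 4.
cell 4 must be Mon (only option left). Eliminate Mon elsewhere: cell 5.
That leaves cell 5 = Sat.
No further eliminations apply; cell 1 can still be any of Fri, Sun, Wed.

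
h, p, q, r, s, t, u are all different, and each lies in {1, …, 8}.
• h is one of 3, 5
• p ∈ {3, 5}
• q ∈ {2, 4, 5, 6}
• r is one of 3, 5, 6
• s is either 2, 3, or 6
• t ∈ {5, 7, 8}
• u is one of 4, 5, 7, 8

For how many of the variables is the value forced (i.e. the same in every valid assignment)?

The 2 variables h and p are confined to {3, 5}, which locks those values in; drop them from q, r, s, t, u.
r has just one choice, so r = 6. Eliminate 6 elsewhere: q, s.
s has just one choice, so s = 2. Eliminate 2 elsewhere: q.
q has just one choice, so q = 4. Remove 4 from u.
Determined: q=4, r=6, s=2. The other variables each still have more than one consistent value. That makes 3.

3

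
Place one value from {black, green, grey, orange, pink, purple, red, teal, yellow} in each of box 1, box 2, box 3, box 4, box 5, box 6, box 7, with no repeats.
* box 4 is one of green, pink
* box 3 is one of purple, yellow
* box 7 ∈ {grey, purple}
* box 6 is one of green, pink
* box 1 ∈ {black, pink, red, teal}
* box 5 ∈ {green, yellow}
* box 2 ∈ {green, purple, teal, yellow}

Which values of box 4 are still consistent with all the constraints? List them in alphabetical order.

green, pink

box 4 and box 6 between them cover only {green, pink} — a naked pair. Remove those values from box 1, box 2, box 5.
That leaves box 5 = yellow. Eliminate yellow elsewhere: box 2, box 3.
box 3's domain is down to {purple}, so box 3 = purple. So box 2, box 7 can't be purple.
box 7's domain is down to {grey}, so box 7 = grey.
box 2 must be teal (only option left). So box 1 can't be teal.
No further eliminations apply; box 4 can still be any of green, pink.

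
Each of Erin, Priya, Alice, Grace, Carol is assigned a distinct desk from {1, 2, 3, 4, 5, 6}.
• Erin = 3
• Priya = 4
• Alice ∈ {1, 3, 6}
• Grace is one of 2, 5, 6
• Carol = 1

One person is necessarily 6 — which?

Alice

Erin has just one choice, so Erin = 3. So Alice can't be 3.
That leaves Priya = 4.
Carol must be 1 (only option left). Strike 1 from Alice.
So 6 goes to Alice.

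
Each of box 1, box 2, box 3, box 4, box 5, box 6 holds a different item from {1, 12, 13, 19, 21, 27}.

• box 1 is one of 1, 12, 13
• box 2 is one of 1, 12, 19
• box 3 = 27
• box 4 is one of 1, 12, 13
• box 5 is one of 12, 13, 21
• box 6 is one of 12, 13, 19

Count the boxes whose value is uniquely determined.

box 3 has just one choice, so box 3 = 27.
Among the 5 still-open variables, 21 fits only box 5 (and all 5 values in {1, 12, 13, 19, 21} must be used), so box 5 = 21.
Determined: box 3=27, box 5=21. The other boxes each still have more than one consistent value. That makes 2.

2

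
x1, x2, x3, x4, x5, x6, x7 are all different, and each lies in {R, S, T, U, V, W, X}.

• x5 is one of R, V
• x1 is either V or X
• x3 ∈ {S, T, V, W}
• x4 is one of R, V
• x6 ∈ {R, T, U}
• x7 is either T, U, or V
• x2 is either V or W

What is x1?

X

Among the 7 variables, S fits only x3 (and all 7 values in {R, S, T, U, V, W, X} must be used), so x3 = S.
The 6 still-open variables together cover exactly {R, T, U, V, W, X} — 6 values for 6 variables — and W appears only in x2's list, so x2 = W.
The 5 still-open variables draw from only 5 values {R, T, U, V, X}, so each is used; only x1 can be X, hence x1 = X.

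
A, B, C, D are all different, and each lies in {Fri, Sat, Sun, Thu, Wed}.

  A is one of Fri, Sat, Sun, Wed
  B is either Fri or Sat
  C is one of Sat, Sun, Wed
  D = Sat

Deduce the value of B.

Fri

D's domain is down to {Sat}, so D = Sat. Eliminate Sat elsewhere: A, B, C.
So B = Fri.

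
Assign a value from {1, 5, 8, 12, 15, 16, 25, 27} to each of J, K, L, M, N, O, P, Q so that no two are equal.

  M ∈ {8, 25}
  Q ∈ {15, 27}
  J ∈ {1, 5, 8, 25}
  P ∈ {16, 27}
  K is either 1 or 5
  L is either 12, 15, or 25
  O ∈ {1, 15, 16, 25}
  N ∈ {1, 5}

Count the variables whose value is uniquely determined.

The 8 variables together cover exactly {1, 5, 8, 12, 15, 16, 25, 27} — 8 values for 8 variables — and 12 appears only in L's list, so L = 12.
K and N share exactly the 2 values {1, 5}; by pigeonhole those values go to them, so strike 1, 5 from J, O.
J and M share exactly the 2 values {8, 25}; by pigeonhole those values go to them, so strike 8, 25 from O.
Determined: L=12. The other variables each still have more than one consistent value. That makes 1.

1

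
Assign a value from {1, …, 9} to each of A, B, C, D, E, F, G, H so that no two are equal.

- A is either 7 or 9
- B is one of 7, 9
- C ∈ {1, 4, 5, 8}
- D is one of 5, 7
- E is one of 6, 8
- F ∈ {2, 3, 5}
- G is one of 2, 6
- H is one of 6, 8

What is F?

A and B share exactly the 2 values {7, 9}; by pigeonhole those values go to them, so strike 7, 9 from D.
D must be 5 (only option left). Remove 5 from C, F.
The 2 variables E and H are confined to {6, 8}, which locks those values in; drop them from C, G.
That leaves G = 2. So F can't be 2.
So F = 3.

3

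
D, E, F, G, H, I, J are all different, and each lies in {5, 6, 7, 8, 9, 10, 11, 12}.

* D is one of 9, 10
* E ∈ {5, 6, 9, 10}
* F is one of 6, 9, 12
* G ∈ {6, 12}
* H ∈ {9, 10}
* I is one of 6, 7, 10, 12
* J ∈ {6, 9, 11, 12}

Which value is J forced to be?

The 7 variables draw from only 7 values {5, 6, 7, 9, 10, 11, 12}, so each is used; only E can be 5, hence E = 5.
Among the 6 still-open variables, 7 fits only I (and all 6 values in {6, 7, 9, 10, 11, 12} must be used), so I = 7.
The 5 still-open variables together cover exactly {6, 9, 10, 11, 12} — 5 values for 5 variables — and 11 appears only in J's list, so J = 11.

11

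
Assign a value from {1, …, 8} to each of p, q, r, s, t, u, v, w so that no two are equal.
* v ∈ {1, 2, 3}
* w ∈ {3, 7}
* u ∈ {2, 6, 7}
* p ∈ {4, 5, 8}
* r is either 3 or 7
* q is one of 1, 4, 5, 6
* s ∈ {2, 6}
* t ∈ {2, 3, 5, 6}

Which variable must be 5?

t

The 8 variables draw from only 8 values {1, 2, 3, 4, 5, 6, 7, 8}, so each is used; only p can be 8, hence p = 8.
The 7 still-open variables draw from only 7 values {1, 2, 3, 4, 5, 6, 7}, so each is used; only q can be 4, hence q = 4.
Among the 6 still-open variables, 1 fits only v (and all 6 values in {1, 2, 3, 5, 6, 7} must be used), so v = 1.
The 5 still-open variables together cover exactly {2, 3, 5, 6, 7} — 5 values for 5 variables — and 5 appears only in t's list, so t = 5.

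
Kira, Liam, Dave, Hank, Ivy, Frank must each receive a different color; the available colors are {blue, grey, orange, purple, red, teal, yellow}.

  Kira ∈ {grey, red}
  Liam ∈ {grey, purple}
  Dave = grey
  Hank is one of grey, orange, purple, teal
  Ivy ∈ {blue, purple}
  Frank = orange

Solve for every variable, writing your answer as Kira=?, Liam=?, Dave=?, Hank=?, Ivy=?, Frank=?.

Dave must be grey (only option left). Eliminate grey elsewhere: Kira, Liam, Hank.
Frank has just one choice, so Frank = orange. Strike orange from Hank.
That leaves Kira = red.
Liam has just one choice, so Liam = purple. Strike purple from Hank, Ivy.
That leaves Hank = teal.
That leaves Ivy = blue.

Kira=red, Liam=purple, Dave=grey, Hank=teal, Ivy=blue, Frank=orange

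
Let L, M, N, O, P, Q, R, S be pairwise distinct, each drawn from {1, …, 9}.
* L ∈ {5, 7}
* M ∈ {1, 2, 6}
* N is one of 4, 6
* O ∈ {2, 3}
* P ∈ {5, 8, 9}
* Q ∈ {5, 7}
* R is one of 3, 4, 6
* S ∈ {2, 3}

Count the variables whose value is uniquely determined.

1

The 2 variables L and Q are confined to {5, 7}, which locks those values in; drop them from P.
The 2 variables O and S are confined to {2, 3}, which locks those values in; drop them from M, R.
N and R share exactly the 2 values {4, 6}; by pigeonhole those values go to them, so strike 4, 6 from M.
M has just one choice, so M = 1.
Determined: M=1. The other variables each still have more than one consistent value. That makes 1.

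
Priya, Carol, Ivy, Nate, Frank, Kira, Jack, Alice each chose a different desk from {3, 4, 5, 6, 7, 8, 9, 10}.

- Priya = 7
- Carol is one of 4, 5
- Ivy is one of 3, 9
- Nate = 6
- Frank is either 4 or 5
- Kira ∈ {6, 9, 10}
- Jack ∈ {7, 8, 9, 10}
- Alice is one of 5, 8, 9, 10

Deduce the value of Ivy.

3

Priya must be 7 (only option left). Eliminate 7 elsewhere: Jack.
Nate must be 6 (only option left). So Kira can't be 6.
The 6 still-open variables together cover exactly {3, 4, 5, 8, 9, 10} — 6 values for 6 variables — and 3 appears only in Ivy's list, so Ivy = 3.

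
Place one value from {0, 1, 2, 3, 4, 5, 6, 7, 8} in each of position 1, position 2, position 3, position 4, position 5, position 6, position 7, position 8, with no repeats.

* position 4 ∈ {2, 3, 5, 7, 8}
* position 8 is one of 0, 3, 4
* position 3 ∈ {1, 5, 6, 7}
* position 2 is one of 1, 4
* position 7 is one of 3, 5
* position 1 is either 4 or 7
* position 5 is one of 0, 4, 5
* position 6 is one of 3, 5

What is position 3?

The 2 variables position 6 and position 7 are confined to {3, 5}, which locks those values in; drop them from position 3, position 4, position 5, position 8.
position 5 and position 8 between them cover only {0, 4} — a naked pair. Remove those values from position 1, position 2.
position 1 has just one choice, so position 1 = 7. Remove 7 from position 3, position 4.
That leaves position 2 = 1. So position 3 can't be 1.
So position 3 = 6.

6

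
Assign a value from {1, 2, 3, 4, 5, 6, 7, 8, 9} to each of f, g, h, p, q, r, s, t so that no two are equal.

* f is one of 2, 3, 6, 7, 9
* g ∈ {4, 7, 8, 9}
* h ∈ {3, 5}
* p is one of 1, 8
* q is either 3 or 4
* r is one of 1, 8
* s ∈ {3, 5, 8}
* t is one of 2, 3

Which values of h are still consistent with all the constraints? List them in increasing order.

3, 5

p and r between them cover only {1, 8} — a naked pair. Remove those values from g, s.
h and s share exactly the 2 values {3, 5}; by pigeonhole those values go to them, so strike 3, 5 from f, q, t.
q has just one choice, so q = 4. Remove 4 from g.
That leaves t = 2. Remove 2 from f.
No further eliminations apply; h can still be any of 3, 5.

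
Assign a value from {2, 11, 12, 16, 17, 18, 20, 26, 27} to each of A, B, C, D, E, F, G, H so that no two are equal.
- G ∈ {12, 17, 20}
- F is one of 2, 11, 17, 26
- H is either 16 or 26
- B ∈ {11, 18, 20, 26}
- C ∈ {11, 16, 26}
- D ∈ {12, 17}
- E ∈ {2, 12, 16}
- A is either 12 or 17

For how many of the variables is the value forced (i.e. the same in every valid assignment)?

The 8 variables together cover exactly {2, 11, 12, 16, 17, 18, 20, 26} — 8 values for 8 variables — and 18 appears only in B's list, so B = 18.
The 7 still-open variables together cover exactly {2, 11, 12, 16, 17, 20, 26} — 7 values for 7 variables — and 20 appears only in G's list, so G = 20.
A and D between them cover only {12, 17} — a naked pair. Remove those values from E, F.
Determined: B=18, G=20. The other variables each still have more than one consistent value. That makes 2.

2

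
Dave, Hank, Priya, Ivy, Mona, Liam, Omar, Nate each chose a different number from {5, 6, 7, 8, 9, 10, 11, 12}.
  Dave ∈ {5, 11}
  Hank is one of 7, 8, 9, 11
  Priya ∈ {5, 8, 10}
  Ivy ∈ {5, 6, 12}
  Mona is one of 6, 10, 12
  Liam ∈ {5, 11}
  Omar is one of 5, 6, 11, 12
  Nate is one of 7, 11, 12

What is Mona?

10

Among the 8 variables, 9 fits only Hank (and all 8 values in {5, 6, 7, 8, 9, 10, 11, 12} must be used), so Hank = 9.
The 7 still-open variables together cover exactly {5, 6, 7, 8, 10, 11, 12} — 7 values for 7 variables — and 7 appears only in Nate's list, so Nate = 7.
Among the 6 still-open variables, 8 fits only Priya (and all 6 values in {5, 6, 8, 10, 11, 12} must be used), so Priya = 8.
Among the 5 still-open variables, 10 fits only Mona (and all 5 values in {5, 6, 10, 11, 12} must be used), so Mona = 10.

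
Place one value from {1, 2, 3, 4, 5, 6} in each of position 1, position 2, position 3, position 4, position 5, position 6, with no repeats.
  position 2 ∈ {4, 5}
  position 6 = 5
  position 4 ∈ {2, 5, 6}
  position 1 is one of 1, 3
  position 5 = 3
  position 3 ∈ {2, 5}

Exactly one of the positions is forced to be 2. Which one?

position 5 has just one choice, so position 5 = 3. Eliminate 3 elsewhere: position 1.
position 6's domain is down to {5}, so position 6 = 5. So position 2, position 3, position 4 can't be 5.

position 3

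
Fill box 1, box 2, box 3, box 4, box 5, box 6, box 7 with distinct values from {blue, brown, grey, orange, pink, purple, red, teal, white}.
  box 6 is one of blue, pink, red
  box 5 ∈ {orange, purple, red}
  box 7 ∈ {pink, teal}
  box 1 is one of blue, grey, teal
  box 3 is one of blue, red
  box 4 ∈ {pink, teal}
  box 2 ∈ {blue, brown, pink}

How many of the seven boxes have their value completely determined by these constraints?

box 4 and box 7 between them cover only {pink, teal} — a naked pair. Remove those values from box 1, box 2, box 6.
The 2 variables box 3 and box 6 are confined to {blue, red}, which locks those values in; drop them from box 1, box 2, box 5.
That leaves box 1 = grey.
box 2 must be brown (only option left).
Determined: box 1=grey, box 2=brown. The other boxes each still have more than one consistent value. That makes 2.

2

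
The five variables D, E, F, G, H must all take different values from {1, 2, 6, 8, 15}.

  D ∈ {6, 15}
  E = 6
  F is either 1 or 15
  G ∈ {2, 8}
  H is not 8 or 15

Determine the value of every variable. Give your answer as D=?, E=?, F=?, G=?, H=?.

D=15, E=6, F=1, G=8, H=2

E's domain is down to {6}, so E = 6. Remove 6 from D, H.
D must be 15 (only option left). Strike 15 from F.
F has just one choice, so F = 1. Eliminate 1 elsewhere: H.
H has just one choice, so H = 2. Remove 2 from G.
G must be 8 (only option left).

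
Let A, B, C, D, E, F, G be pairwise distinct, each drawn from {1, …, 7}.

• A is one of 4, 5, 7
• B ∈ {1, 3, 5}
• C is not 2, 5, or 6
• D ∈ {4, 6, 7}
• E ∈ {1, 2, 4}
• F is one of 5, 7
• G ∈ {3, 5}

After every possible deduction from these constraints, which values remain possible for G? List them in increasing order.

Among the 7 variables, 2 fits only E (and all 7 values in {1, 2, 3, 4, 5, 6, 7} must be used), so E = 2.
The 6 still-open variables together cover exactly {1, 3, 4, 5, 6, 7} — 6 values for 6 variables — and 6 appears only in D's list, so D = 6.
No further eliminations apply; G can still be any of 3, 5.

3, 5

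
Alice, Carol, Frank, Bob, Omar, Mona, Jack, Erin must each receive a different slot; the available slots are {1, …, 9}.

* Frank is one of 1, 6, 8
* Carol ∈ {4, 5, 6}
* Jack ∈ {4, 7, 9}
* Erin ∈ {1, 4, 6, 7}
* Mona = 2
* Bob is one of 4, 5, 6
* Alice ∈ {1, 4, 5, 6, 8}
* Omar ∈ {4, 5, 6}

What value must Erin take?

7

Mona's domain is down to {2}, so Mona = 2.
The 7 still-open variables together cover exactly {1, 4, 5, 6, 7, 8, 9} — 7 values for 7 variables — and 9 appears only in Jack's list, so Jack = 9.
Among the 6 still-open variables, 7 fits only Erin (and all 6 values in {1, 4, 5, 6, 7, 8} must be used), so Erin = 7.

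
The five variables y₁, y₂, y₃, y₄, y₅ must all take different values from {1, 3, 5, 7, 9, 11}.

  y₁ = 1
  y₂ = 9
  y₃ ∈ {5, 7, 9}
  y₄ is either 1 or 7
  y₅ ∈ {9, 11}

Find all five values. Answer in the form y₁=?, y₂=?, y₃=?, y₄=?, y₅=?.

y₁ must be 1 (only option left). So y₄ can't be 1.
y₂'s domain is down to {9}, so y₂ = 9. So y₃, y₅ can't be 9.
y₄ must be 7 (only option left). Remove 7 from y₃.
y₅ has just one choice, so y₅ = 11.
That leaves y₃ = 5.

y₁=1, y₂=9, y₃=5, y₄=7, y₅=11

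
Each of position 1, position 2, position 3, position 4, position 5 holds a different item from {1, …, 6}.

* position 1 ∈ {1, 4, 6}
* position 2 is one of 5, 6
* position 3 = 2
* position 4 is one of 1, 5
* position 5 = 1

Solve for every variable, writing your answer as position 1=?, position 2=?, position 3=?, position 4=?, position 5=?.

position 3's domain is down to {2}, so position 3 = 2.
position 5 has just one choice, so position 5 = 1. Remove 1 from position 1, position 4.
position 4 has just one choice, so position 4 = 5. So position 2 can't be 5.
position 2 must be 6 (only option left). Remove 6 from position 1.
That leaves position 1 = 4.

position 1=4, position 2=6, position 3=2, position 4=5, position 5=1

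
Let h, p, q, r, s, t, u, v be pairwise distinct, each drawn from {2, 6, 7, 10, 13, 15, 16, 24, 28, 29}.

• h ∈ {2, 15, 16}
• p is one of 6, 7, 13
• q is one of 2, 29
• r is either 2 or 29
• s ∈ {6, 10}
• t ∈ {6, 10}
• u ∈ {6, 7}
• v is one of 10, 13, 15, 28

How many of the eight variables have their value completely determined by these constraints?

q and r share exactly the 2 values {2, 29}; by pigeonhole those values go to them, so strike 2, 29 from h.
The 2 variables s and t are confined to {6, 10}, which locks those values in; drop them from p, u, v.
u must be 7 (only option left). Strike 7 from p.
p's domain is down to {13}, so p = 13. Remove 13 from v.
Determined: p=13, u=7. The other variables each still have more than one consistent value. That makes 2.

2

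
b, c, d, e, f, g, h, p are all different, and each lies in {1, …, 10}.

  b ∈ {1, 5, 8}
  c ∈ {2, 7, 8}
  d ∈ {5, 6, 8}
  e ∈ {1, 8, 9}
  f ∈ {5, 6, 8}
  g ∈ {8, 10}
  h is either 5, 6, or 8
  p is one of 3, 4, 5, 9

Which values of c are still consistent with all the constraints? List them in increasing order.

2, 7

d, f, h share exactly the 3 values {5, 6, 8}; by pigeonhole those values go to them, so strike 5, 6, 8 from b, c, e, g, p.
b must be 1 (only option left). Eliminate 1 elsewhere: e.
e must be 9 (only option left). So p can't be 9.
g's domain is down to {10}, so g = 10.
No further eliminations apply; c can still be any of 2, 7.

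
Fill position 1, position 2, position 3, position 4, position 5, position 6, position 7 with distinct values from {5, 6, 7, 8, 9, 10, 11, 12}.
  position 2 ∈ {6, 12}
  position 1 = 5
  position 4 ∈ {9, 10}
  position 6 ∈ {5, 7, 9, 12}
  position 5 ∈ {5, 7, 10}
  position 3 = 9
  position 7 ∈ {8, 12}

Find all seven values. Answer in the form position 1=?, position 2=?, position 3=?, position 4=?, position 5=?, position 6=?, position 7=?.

position 1 has just one choice, so position 1 = 5. Eliminate 5 elsewhere: position 5, position 6.
That leaves position 3 = 9. Eliminate 9 elsewhere: position 4, position 6.
position 4's domain is down to {10}, so position 4 = 10. Strike 10 from position 5.
position 5 must be 7 (only option left). Eliminate 7 elsewhere: position 6.
That leaves position 6 = 12. So position 2, position 7 can't be 12.
position 7 must be 8 (only option left).
position 2's domain is down to {6}, so position 2 = 6.

position 1=5, position 2=6, position 3=9, position 4=10, position 5=7, position 6=12, position 7=8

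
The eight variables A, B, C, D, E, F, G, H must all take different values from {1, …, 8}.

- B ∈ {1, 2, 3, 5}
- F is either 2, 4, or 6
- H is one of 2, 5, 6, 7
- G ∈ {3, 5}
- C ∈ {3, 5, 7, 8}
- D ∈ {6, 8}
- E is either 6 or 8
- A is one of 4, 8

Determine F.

2

The 8 variables draw from only 8 values {1, 2, 3, 4, 5, 6, 7, 8}, so each is used; only B can be 1, hence B = 1.
The 2 variables D and E are confined to {6, 8}, which locks those values in; drop them from A, C, F, H.
A must be 4 (only option left). Eliminate 4 elsewhere: F.
So F = 2.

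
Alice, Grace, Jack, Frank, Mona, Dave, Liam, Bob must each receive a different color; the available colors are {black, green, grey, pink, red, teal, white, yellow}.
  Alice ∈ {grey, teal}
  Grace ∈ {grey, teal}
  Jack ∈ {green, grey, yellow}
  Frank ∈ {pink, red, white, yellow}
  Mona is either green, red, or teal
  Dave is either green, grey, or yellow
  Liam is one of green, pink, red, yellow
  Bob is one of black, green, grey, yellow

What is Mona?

red

Among the 8 variables, black fits only Bob (and all 8 values in {black, green, grey, pink, red, teal, white, yellow} must be used), so Bob = black.
Among the 7 still-open variables, white fits only Frank (and all 7 values in {green, grey, pink, red, teal, white, yellow} must be used), so Frank = white.
Among the 6 still-open variables, pink fits only Liam (and all 6 values in {green, grey, pink, red, teal, yellow} must be used), so Liam = pink.
Among the 5 still-open variables, red fits only Mona (and all 5 values in {green, grey, red, teal, yellow} must be used), so Mona = red.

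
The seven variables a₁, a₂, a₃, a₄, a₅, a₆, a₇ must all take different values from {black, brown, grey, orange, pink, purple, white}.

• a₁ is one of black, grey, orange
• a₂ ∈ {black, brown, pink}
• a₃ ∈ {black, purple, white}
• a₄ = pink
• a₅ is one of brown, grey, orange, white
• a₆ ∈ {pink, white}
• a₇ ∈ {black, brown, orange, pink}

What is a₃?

a₄ has just one choice, so a₄ = pink. Strike pink from a₂, a₆, a₇.
a₆'s domain is down to {white}, so a₆ = white. Remove white from a₃, a₅.
The 5 still-open variables draw from only 5 values {black, brown, grey, orange, purple}, so each is used; only a₃ can be purple, hence a₃ = purple.

purple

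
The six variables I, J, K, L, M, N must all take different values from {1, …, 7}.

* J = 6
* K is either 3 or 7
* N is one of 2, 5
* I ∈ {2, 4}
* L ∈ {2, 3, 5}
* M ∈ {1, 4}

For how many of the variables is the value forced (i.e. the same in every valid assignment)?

J's domain is down to {6}, so J = 6.
Determined: J=6. The other variables each still have more than one consistent value. That makes 1.

1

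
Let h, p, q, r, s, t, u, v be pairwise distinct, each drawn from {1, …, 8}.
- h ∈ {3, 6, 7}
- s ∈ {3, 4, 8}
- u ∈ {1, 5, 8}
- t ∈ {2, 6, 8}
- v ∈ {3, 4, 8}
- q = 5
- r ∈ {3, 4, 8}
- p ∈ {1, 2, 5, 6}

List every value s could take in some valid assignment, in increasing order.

3, 4, 8

q must be 5 (only option left). Remove 5 from p, u.
The 7 still-open variables together cover exactly {1, 2, 3, 4, 6, 7, 8} — 7 values for 7 variables — and 7 appears only in h's list, so h = 7.
The 3 variables r, s, v are confined to {3, 4, 8}, which locks those values in; drop them from t, u.
That leaves u = 1. Strike 1 from p.
No further eliminations apply; s can still be any of 3, 4, 8.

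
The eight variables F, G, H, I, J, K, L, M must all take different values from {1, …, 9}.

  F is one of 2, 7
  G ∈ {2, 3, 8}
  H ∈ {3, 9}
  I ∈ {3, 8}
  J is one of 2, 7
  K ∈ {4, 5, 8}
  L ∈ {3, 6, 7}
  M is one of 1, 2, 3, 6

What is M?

F and J between them cover only {2, 7} — a naked pair. Remove those values from G, L, M.
G and I between them cover only {3, 8} — a naked pair. Remove those values from H, K, L, M.
H must be 9 (only option left).
L has just one choice, so L = 6. Strike 6 from M.
So M = 1.

1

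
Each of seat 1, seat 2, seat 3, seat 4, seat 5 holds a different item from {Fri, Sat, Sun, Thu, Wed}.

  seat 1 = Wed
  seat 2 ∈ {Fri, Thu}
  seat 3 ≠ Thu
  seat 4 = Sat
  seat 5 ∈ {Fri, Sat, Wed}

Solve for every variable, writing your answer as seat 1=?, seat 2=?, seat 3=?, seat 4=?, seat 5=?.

seat 1 must be Wed (only option left). Strike Wed from seat 3, seat 5.
That leaves seat 4 = Sat. Remove Sat from seat 3, seat 5.
seat 5 has just one choice, so seat 5 = Fri. Strike Fri from seat 2, seat 3.
seat 2 must be Thu (only option left).
That leaves seat 3 = Sun.

seat 1=Wed, seat 2=Thu, seat 3=Sun, seat 4=Sat, seat 5=Fri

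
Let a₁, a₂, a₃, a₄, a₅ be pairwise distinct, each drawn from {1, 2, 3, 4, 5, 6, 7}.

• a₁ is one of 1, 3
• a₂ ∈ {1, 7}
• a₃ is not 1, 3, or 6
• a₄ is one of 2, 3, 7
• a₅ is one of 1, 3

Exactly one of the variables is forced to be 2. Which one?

The 2 variables a₁ and a₅ are confined to {1, 3}, which locks those values in; drop them from a₂, a₄.
a₂ must be 7 (only option left). Strike 7 from a₃, a₄.
So 2 goes to a₄.

a₄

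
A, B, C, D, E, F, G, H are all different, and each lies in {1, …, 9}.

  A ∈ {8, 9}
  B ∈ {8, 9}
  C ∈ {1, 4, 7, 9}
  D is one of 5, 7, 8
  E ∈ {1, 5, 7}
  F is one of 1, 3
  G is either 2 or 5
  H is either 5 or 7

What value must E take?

1

The 8 variables together cover exactly {1, 2, 3, 4, 5, 7, 8, 9} — 8 values for 8 variables — and 2 appears only in G's list, so G = 2.
The 7 still-open variables draw from only 7 values {1, 3, 4, 5, 7, 8, 9}, so each is used; only F can be 3, hence F = 3.
The 6 still-open variables together cover exactly {1, 4, 5, 7, 8, 9} — 6 values for 6 variables — and 4 appears only in C's list, so C = 4.
Among the 5 still-open variables, 1 fits only E (and all 5 values in {1, 5, 7, 8, 9} must be used), so E = 1.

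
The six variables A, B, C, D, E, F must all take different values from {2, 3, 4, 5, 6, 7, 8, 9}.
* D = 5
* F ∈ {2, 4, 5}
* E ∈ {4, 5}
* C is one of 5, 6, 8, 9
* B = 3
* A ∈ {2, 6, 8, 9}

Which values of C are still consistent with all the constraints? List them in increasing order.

B's domain is down to {3}, so B = 3.
D has just one choice, so D = 5. Remove 5 from C, E, F.
E must be 4 (only option left). Strike 4 from F.
That leaves F = 2. Eliminate 2 elsewhere: A.
No further eliminations apply; C can still be any of 6, 8, 9.

6, 8, 9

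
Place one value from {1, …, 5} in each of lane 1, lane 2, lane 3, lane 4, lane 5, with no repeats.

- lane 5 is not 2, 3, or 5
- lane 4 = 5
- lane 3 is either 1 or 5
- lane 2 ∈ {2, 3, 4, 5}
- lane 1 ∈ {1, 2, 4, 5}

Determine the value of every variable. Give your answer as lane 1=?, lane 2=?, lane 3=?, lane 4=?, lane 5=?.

lane 4 has just one choice, so lane 4 = 5. So lane 1, lane 2, lane 3 can't be 5.
lane 3's domain is down to {1}, so lane 3 = 1. Eliminate 1 elsewhere: lane 1, lane 5.
lane 5's domain is down to {4}, so lane 5 = 4. Remove 4 from lane 1, lane 2.
lane 1's domain is down to {2}, so lane 1 = 2. Strike 2 from lane 2.
That leaves lane 2 = 3.

lane 1=2, lane 2=3, lane 3=1, lane 4=5, lane 5=4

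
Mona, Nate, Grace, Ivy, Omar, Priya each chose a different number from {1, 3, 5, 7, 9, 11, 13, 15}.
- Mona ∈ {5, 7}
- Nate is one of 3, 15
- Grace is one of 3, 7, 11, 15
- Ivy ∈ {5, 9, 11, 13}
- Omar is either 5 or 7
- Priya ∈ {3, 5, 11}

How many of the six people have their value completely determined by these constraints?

0

Mona and Omar share exactly the 2 values {5, 7}; by pigeonhole those values go to them, so strike 5, 7 from Grace, Ivy, Priya.
Nate, Grace, Priya between them cover only {3, 11, 15} — a naked triple. Remove those values from Ivy.
Determined: none. The other people each still have more than one consistent value. That makes 0.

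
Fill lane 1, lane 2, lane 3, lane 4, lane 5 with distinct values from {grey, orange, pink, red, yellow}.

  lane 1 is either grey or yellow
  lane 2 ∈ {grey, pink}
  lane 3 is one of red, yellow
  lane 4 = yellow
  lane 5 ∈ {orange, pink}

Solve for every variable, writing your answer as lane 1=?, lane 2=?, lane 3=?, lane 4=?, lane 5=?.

lane 1=grey, lane 2=pink, lane 3=red, lane 4=yellow, lane 5=orange

lane 4 must be yellow (only option left). Remove yellow from lane 1, lane 3.
That leaves lane 1 = grey. Remove grey from lane 2.
lane 2 has just one choice, so lane 2 = pink. Remove pink from lane 5.
lane 3 must be red (only option left).
lane 5 has just one choice, so lane 5 = orange.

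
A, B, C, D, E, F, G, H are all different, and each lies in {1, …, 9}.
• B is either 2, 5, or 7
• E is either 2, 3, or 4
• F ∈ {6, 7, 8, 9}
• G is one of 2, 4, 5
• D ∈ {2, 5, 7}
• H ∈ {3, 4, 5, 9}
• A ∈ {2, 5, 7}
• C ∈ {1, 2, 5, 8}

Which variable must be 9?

The 3 variables A, B, D are confined to {2, 5, 7}, which locks those values in; drop them from C, E, F, G, H.
G must be 4 (only option left). Remove 4 from E, H.
E has just one choice, so E = 3. Remove 3 from H.
So 9 goes to H.

H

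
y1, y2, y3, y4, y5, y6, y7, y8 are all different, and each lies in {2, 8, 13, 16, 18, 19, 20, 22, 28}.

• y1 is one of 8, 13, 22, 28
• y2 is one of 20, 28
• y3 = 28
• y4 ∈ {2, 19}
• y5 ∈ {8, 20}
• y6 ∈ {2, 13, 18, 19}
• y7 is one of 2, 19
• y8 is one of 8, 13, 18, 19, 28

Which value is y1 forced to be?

22

y3 has just one choice, so y3 = 28. Remove 28 from y1, y2, y8.
That leaves y2 = 20. Remove 20 from y5.
y5 must be 8 (only option left). Strike 8 from y1, y8.
Among the 5 still-open variables, 22 fits only y1 (and all 5 values in {2, 13, 18, 19, 22} must be used), so y1 = 22.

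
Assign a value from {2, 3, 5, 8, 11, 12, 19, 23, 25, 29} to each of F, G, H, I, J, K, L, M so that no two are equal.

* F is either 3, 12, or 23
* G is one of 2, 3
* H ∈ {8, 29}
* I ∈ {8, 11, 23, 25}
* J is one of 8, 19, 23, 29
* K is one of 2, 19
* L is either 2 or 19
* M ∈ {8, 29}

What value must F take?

The 2 variables H and M are confined to {8, 29}, which locks those values in; drop them from I, J.
K and L share exactly the 2 values {2, 19}; by pigeonhole those values go to them, so strike 2, 19 from G, J.
That leaves G = 3. So F can't be 3.
J's domain is down to {23}, so J = 23. Eliminate 23 elsewhere: F, I.
So F = 12.

12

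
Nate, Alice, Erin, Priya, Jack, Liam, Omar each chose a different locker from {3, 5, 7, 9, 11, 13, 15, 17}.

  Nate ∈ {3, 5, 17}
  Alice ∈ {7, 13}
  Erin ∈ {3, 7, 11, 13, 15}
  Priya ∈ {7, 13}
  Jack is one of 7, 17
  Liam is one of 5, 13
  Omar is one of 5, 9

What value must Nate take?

The 2 variables Alice and Priya are confined to {7, 13}, which locks those values in; drop them from Erin, Jack, Liam.
Jack must be 17 (only option left). Strike 17 from Nate.
Liam has just one choice, so Liam = 5. Eliminate 5 elsewhere: Nate, Omar.
So Nate = 3.

3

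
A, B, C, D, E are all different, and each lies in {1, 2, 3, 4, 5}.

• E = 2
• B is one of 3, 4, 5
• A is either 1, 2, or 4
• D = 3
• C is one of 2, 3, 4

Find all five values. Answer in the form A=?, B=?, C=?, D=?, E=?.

A=1, B=5, C=4, D=3, E=2

D's domain is down to {3}, so D = 3. Remove 3 from B, C.
That leaves E = 2. So A, C can't be 2.
C's domain is down to {4}, so C = 4. Strike 4 from A, B.
A's domain is down to {1}, so A = 1.
B must be 5 (only option left).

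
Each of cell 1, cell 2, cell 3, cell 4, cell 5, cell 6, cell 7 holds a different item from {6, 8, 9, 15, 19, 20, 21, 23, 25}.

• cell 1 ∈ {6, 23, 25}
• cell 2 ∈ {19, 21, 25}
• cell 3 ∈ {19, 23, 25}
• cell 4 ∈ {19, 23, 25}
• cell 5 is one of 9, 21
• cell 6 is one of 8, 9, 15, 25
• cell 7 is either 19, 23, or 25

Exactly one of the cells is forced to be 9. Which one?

cell 5

The 3 variables cell 3, cell 4, cell 7 are confined to {19, 23, 25}, which locks those values in; drop them from cell 1, cell 2, cell 6.
cell 1 must be 6 (only option left).
That leaves cell 2 = 21. Eliminate 21 elsewhere: cell 5.
So 9 goes to cell 5.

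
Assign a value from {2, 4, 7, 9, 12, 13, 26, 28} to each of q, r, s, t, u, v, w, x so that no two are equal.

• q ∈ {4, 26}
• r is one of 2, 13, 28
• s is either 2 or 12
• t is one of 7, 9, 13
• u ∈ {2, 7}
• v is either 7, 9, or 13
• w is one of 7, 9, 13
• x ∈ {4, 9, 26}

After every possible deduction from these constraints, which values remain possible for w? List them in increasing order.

7, 9, 13

Among the 8 variables, 12 fits only s (and all 8 values in {2, 4, 7, 9, 12, 13, 26, 28} must be used), so s = 12.
Among the 7 still-open variables, 28 fits only r (and all 7 values in {2, 4, 7, 9, 13, 26, 28} must be used), so r = 28.
Among the 6 still-open variables, 2 fits only u (and all 6 values in {2, 4, 7, 9, 13, 26} must be used), so u = 2.
t, v, w between them cover only {7, 9, 13} — a naked triple. Remove those values from x.
No further eliminations apply; w can still be any of 7, 9, 13.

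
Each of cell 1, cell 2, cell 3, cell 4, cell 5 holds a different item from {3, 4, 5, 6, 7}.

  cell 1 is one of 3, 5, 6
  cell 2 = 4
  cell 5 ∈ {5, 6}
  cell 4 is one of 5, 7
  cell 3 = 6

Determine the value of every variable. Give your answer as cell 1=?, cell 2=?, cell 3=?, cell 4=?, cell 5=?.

cell 1=3, cell 2=4, cell 3=6, cell 4=7, cell 5=5

cell 2's domain is down to {4}, so cell 2 = 4.
cell 3's domain is down to {6}, so cell 3 = 6. Eliminate 6 elsewhere: cell 1, cell 5.
cell 5 has just one choice, so cell 5 = 5. Remove 5 from cell 1, cell 4.
cell 1's domain is down to {3}, so cell 1 = 3.
cell 4 has just one choice, so cell 4 = 7.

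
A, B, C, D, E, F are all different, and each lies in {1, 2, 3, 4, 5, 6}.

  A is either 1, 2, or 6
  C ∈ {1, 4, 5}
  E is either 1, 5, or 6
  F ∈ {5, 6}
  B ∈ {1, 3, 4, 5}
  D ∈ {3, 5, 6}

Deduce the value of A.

The 6 variables draw from only 6 values {1, 2, 3, 4, 5, 6}, so each is used; only A can be 2, hence A = 2.

2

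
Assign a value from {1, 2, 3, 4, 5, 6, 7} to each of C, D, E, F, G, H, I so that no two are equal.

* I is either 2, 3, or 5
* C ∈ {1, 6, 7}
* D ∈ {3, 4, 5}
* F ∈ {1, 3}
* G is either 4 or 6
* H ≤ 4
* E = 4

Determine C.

E must be 4 (only option left). Remove 4 from D, G, H.
That leaves G = 6. Strike 6 from C.
The 5 still-open variables draw from only 5 values {1, 2, 3, 5, 7}, so each is used; only C can be 7, hence C = 7.

7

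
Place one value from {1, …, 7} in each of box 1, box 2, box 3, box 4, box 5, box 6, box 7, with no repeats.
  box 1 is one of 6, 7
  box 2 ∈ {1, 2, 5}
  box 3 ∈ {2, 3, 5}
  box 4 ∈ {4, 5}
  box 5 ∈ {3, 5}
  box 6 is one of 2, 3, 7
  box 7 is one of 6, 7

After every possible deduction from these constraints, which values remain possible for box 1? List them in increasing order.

6, 7

The 7 variables draw from only 7 values {1, 2, 3, 4, 5, 6, 7}, so each is used; only box 2 can be 1, hence box 2 = 1.
Among the 6 still-open variables, 4 fits only box 4 (and all 6 values in {2, 3, 4, 5, 6, 7} must be used), so box 4 = 4.
box 1 and box 7 share exactly the 2 values {6, 7}; by pigeonhole those values go to them, so strike 6, 7 from box 6.
No further eliminations apply; box 1 can still be any of 6, 7.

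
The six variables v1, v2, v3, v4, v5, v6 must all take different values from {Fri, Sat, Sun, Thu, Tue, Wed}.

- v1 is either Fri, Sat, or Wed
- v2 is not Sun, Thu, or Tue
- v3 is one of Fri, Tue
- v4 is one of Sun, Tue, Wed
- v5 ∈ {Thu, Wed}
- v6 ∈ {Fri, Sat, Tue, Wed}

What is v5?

The 6 variables together cover exactly {Fri, Sat, Sun, Thu, Tue, Wed} — 6 values for 6 variables — and Sun appears only in v4's list, so v4 = Sun.
Among the 5 still-open variables, Thu fits only v5 (and all 5 values in {Fri, Sat, Thu, Tue, Wed} must be used), so v5 = Thu.

Thu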